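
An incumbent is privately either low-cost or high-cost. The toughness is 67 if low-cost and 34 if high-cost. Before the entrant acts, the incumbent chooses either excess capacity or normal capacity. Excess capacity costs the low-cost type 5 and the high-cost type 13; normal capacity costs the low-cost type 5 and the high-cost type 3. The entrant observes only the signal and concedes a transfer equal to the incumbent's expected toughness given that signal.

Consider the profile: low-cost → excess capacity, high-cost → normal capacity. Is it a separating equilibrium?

Under separation the entrant infers type exactly: excess capacity → low-cost (pays 67), normal capacity → high-cost (pays 34).
Low-cost: excess capacity gives 67 − 5 = 62; normal capacity gives 34 − 5 = 29. No deviation. ✓
High-cost: normal capacity gives 34 − 3 = 31; excess capacity gives 67 − 13 = 54. Would deviate. ✗

No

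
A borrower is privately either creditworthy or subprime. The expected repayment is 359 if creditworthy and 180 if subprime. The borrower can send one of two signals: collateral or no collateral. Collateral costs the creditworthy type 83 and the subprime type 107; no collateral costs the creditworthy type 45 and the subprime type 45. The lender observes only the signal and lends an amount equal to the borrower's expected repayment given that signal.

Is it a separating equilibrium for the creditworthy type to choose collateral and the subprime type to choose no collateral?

If types separate, collateral earns payment 359 and no collateral earns 180.
Creditworthy: collateral gives 359 − 83 = 276; no collateral gives 180 − 45 = 135. No deviation. ✓
Subprime: no collateral gives 180 − 45 = 135; collateral gives 359 − 107 = 252. Would deviate. ✗

No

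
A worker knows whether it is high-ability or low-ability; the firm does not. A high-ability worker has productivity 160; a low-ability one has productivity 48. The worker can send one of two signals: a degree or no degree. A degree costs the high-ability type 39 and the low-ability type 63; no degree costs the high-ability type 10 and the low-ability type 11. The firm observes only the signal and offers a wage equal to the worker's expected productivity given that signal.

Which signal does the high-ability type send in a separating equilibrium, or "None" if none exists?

None

Try high-ability → degree, low-ability → no degree:
  Under separation the firm infers type exactly: degree → high-ability (pays 160), no degree → low-ability (pays 48).
  High-ability: degree gives 160 − 39 = 121; no degree gives 48 − 10 = 38. No deviation. ✓
  Low-ability: no degree gives 48 − 11 = 37; degree gives 160 − 63 = 97. Would deviate. ✗
Try high-ability → no degree, low-ability → degree:
  Under separation the firm infers type exactly: no degree → high-ability (pays 160), degree → low-ability (pays 48).
  High-ability: no degree gives 160 − 10 = 150; degree gives 48 − 39 = 9. No deviation. ✓
  Low-ability: degree gives 48 − 63 = -15; no degree gives 160 − 11 = 149. Would deviate. ✗
Neither assignment is incentive-compatible.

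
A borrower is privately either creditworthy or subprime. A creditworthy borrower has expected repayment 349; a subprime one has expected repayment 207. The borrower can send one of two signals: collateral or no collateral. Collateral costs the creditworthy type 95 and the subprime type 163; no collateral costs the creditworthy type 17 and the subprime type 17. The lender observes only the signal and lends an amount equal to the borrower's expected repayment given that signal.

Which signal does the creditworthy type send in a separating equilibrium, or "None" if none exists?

collateral

Try creditworthy → collateral, subprime → no collateral:
  Under separation the lender infers type exactly: collateral → creditworthy (pays 349), no collateral → subprime (pays 207).
  Creditworthy: collateral gives 349 − 95 = 254; no collateral gives 207 − 17 = 190. No deviation. ✓
  Subprime: no collateral gives 207 − 17 = 190; collateral gives 349 − 163 = 186. No deviation. ✓
Both hold — the creditworthy type sends collateral.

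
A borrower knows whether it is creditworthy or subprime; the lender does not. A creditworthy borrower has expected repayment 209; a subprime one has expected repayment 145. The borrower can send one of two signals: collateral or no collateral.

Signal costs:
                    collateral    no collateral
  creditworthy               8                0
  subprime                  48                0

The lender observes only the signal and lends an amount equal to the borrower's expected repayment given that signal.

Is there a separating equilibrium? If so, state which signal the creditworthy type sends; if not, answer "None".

Try creditworthy → collateral, subprime → no collateral:
  Under separation the lender infers type exactly: collateral → creditworthy (pays 209), no collateral → subprime (pays 145).
  Creditworthy: collateral gives 209 − 8 = 201; no collateral gives 145 − 0 = 145. No deviation. ✓
  Subprime: no collateral gives 145 − 0 = 145; collateral gives 209 − 48 = 161. Would deviate. ✗
Try creditworthy → no collateral, subprime → collateral:
  Under separation the lender infers type exactly: no collateral → creditworthy (pays 209), collateral → subprime (pays 145).
  Creditworthy: no collateral gives 209 − 0 = 209; collateral gives 145 − 8 = 137. No deviation. ✓
  Subprime: collateral gives 145 − 48 = 97; no collateral gives 209 − 0 = 209. Would deviate. ✗
Neither assignment is incentive-compatible.

None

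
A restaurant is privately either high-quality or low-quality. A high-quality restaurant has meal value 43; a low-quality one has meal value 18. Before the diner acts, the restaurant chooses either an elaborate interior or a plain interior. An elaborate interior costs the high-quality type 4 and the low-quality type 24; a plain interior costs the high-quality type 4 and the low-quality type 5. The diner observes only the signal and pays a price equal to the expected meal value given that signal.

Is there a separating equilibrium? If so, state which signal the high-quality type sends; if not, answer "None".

None

Try high-quality → elaborate interior, low-quality → plain interior:
  If types separate, elaborate interior earns payment 43 and plain interior earns 18.
  High-quality: elaborate interior gives 43 − 4 = 39; plain interior gives 18 − 4 = 14. No deviation. ✓
  Low-quality: plain interior gives 18 − 5 = 13; elaborate interior gives 43 − 24 = 19. Would deviate. ✗
Try high-quality → plain interior, low-quality → elaborate interior:
  If types separate, plain interior earns payment 43 and elaborate interior earns 18.
  High-quality: plain interior gives 43 − 4 = 39; elaborate interior gives 18 − 4 = 14. No deviation. ✓
  Low-quality: elaborate interior gives 18 − 24 = -6; plain interior gives 43 − 5 = 38. Would deviate. ✗
Neither assignment is incentive-compatible.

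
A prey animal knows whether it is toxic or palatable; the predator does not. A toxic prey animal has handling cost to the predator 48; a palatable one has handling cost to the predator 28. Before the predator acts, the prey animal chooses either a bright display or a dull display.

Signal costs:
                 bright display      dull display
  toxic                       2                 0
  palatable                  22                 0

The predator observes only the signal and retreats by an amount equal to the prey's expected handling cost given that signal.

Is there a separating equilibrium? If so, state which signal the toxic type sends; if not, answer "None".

Try toxic → bright display, palatable → dull display:
  If types separate, bright display earns payment 48 and dull display earns 28.
  Toxic: bright display gives 48 − 2 = 46; dull display gives 28 − 0 = 28. No deviation. ✓
  Palatable: dull display gives 28 − 0 = 28; bright display gives 48 − 22 = 26. No deviation. ✓
Both hold — the toxic type sends bright display.

bright display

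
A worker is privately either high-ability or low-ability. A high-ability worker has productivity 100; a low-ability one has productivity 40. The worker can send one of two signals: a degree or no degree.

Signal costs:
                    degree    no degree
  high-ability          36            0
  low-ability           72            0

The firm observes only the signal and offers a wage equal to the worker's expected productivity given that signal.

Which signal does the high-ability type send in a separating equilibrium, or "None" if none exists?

Try high-ability → degree, low-ability → no degree:
  If types separate, degree earns payment 100 and no degree earns 40.
  High-ability: degree gives 100 − 36 = 64; no degree gives 40 − 0 = 40. No deviation. ✓
  Low-ability: no degree gives 40 − 0 = 40; degree gives 100 − 72 = 28. No deviation. ✓
Both hold — the high-ability type sends degree.

degree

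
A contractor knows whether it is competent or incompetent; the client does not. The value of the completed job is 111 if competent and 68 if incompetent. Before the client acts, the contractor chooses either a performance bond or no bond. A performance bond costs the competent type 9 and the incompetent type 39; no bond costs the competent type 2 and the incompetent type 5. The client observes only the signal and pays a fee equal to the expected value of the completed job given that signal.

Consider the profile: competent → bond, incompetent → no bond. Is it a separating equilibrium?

If types separate, bond earns payment 111 and no bond earns 68.
Competent: bond gives 111 − 9 = 102; no bond gives 68 − 2 = 66. No deviation. ✓
Incompetent: no bond gives 68 − 5 = 63; bond gives 111 − 39 = 72. Would deviate. ✗

No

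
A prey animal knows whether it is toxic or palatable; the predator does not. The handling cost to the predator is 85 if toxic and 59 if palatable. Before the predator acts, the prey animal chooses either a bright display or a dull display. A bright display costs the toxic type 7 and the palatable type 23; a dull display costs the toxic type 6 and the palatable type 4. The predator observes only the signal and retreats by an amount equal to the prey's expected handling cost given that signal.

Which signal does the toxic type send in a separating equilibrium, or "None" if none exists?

Try toxic → bright display, palatable → dull display:
  Under separation the predator infers type exactly: bright display → toxic (pays 85), dull display → palatable (pays 59).
  Toxic: bright display gives 85 − 7 = 78; dull display gives 59 − 6 = 53. No deviation. ✓
  Palatable: dull display gives 59 − 4 = 55; bright display gives 85 − 23 = 62. Would deviate. ✗
Try toxic → dull display, palatable → bright display:
  Under separation the predator infers type exactly: dull display → toxic (pays 85), bright display → palatable (pays 59).
  Toxic: dull display gives 85 − 6 = 79; bright display gives 59 − 7 = 52. No deviation. ✓
  Palatable: bright display gives 59 − 23 = 36; dull display gives 85 − 4 = 81. Would deviate. ✗
Neither assignment is incentive-compatible.

None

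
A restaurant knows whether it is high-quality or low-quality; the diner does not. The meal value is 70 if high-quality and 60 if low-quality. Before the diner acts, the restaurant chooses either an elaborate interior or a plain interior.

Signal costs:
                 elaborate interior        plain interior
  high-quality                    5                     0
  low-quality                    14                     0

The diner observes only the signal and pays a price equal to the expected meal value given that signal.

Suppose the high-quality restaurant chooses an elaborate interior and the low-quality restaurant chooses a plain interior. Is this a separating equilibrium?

Under separation the diner infers type exactly: elaborate interior → high-quality (pays 70), plain interior → low-quality (pays 60).
High-quality: elaborate interior gives 70 − 5 = 65; plain interior gives 60 − 0 = 60. No deviation. ✓
Low-quality: plain interior gives 60 − 0 = 60; elaborate interior gives 70 − 14 = 56. No deviation. ✓
Neither type gains from mimicking the other.

Yes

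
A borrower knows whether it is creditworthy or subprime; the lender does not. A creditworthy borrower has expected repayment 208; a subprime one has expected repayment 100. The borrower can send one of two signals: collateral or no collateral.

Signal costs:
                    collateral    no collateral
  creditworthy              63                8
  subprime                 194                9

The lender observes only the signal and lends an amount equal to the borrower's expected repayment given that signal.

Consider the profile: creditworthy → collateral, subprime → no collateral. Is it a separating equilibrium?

Yes

If types separate, collateral earns payment 208 and no collateral earns 100.
Creditworthy: collateral gives 208 − 63 = 145; no collateral gives 100 − 8 = 92. No deviation. ✓
Subprime: no collateral gives 100 − 9 = 91; collateral gives 208 − 194 = 14. No deviation. ✓
Neither type gains from mimicking the other.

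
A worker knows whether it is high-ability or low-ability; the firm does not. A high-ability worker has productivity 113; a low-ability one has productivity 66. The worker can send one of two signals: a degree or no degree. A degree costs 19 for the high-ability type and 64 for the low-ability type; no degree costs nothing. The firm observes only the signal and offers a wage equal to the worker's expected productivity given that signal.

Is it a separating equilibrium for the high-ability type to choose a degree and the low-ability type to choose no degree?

Yes

If types separate, degree earns payment 113 and no degree earns 66.
High-ability: degree gives 113 − 19 = 94; no degree gives 66 − 0 = 66. No deviation. ✓
Low-ability: no degree gives 66 − 0 = 66; degree gives 113 − 64 = 49. No deviation. ✓
Both incentive constraints hold.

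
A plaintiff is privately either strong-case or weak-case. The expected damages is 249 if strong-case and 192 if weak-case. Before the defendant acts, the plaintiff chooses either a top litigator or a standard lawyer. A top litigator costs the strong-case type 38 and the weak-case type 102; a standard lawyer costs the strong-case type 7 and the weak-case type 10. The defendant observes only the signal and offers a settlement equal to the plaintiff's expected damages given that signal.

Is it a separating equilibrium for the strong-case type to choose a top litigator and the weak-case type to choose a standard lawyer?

Yes

If types separate, top litigator earns payment 249 and standard lawyer earns 192.
Strong-case: top litigator gives 249 − 38 = 211; standard lawyer gives 192 − 7 = 185. No deviation. ✓
Weak-case: standard lawyer gives 192 − 10 = 182; top litigator gives 249 − 102 = 147. No deviation. ✓
Neither type gains from mimicking the other.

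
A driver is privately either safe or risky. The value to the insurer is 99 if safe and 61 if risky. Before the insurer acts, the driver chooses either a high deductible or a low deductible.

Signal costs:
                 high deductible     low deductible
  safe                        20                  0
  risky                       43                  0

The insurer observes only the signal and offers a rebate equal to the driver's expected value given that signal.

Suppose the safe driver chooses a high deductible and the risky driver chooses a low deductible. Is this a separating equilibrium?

Yes

If types separate, high deductible earns payment 99 and low deductible earns 61.
Safe: high deductible gives 99 − 20 = 79; low deductible gives 61 − 0 = 61. No deviation. ✓
Risky: low deductible gives 61 − 0 = 61; high deductible gives 99 − 43 = 56. No deviation. ✓
Both incentive constraints hold.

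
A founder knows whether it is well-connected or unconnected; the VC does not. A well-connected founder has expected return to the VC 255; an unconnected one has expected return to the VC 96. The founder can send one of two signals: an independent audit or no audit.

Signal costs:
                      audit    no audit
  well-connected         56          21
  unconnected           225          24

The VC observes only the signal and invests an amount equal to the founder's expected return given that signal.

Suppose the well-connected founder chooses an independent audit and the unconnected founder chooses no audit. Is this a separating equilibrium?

Yes

If types separate, audit earns payment 255 and no audit earns 96.
Well-connected: audit gives 255 − 56 = 199; no audit gives 96 − 21 = 75. No deviation. ✓
Unconnected: no audit gives 96 − 24 = 72; audit gives 255 − 225 = 30. No deviation. ✓
Both incentive constraints hold.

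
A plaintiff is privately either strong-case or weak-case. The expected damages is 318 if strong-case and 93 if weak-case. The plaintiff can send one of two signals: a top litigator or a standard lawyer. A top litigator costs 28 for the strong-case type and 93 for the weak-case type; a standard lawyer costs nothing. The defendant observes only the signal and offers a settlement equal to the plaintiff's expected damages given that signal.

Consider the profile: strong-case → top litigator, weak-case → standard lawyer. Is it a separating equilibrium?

No

Under separation the defendant infers type exactly: top litigator → strong-case (pays 318), standard lawyer → weak-case (pays 93).
Strong-case: top litigator gives 318 − 28 = 290; standard lawyer gives 93 − 0 = 93. No deviation. ✓
Weak-case: standard lawyer gives 93 − 0 = 93; top litigator gives 318 − 93 = 225. Would deviate. ✗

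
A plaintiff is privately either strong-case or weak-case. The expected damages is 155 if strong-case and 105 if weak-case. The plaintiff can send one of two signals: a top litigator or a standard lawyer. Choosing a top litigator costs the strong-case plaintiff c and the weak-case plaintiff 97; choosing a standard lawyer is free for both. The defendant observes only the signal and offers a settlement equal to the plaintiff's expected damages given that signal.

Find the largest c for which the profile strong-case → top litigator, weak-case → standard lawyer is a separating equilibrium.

Under separation: top litigator → strong-case (pays 155); standard lawyer → weak-case (pays 105).
Weak-case: 105 − 0 = 105 ≥ 155 − 97 = 58. Holds regardless of c. ✓
Strong-case: 155 − c ≥ 105 − 0, so c ≤ 155 − 105 = 50.

50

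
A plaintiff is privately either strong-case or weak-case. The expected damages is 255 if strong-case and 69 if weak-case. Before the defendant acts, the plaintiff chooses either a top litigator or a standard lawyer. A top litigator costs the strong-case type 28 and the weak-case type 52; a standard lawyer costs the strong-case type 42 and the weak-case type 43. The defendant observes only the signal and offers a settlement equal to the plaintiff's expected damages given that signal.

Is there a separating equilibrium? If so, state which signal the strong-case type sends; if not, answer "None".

Try strong-case → top litigator, weak-case → standard lawyer:
  Under separation the defendant infers type exactly: top litigator → strong-case (pays 255), standard lawyer → weak-case (pays 69).
  Strong-case: top litigator gives 255 − 28 = 227; standard lawyer gives 69 − 42 = 27. No deviation. ✓
  Weak-case: standard lawyer gives 69 − 43 = 26; top litigator gives 255 − 52 = 203. Would deviate. ✗
Try strong-case → standard lawyer, weak-case → top litigator:
  Under separation the defendant infers type exactly: standard lawyer → strong-case (pays 255), top litigator → weak-case (pays 69).
  Strong-case: standard lawyer gives 255 − 42 = 213; top litigator gives 69 − 28 = 41. No deviation. ✓
  Weak-case: top litigator gives 69 − 52 = 17; standard lawyer gives 255 − 43 = 212. Would deviate. ✗
Neither assignment is incentive-compatible.

None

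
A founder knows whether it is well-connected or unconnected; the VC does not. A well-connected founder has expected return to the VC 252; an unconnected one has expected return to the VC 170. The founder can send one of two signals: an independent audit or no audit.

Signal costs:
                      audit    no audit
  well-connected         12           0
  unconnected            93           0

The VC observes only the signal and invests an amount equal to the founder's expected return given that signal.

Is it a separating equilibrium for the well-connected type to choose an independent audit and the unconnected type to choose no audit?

Under separation the VC infers type exactly: audit → well-connected (pays 252), no audit → unconnected (pays 170).
Well-connected: audit gives 252 − 12 = 240; no audit gives 170 − 0 = 170. No deviation. ✓
Unconnected: no audit gives 170 − 0 = 170; audit gives 252 − 93 = 159. No deviation. ✓
Neither type gains from mimicking the other.

Yes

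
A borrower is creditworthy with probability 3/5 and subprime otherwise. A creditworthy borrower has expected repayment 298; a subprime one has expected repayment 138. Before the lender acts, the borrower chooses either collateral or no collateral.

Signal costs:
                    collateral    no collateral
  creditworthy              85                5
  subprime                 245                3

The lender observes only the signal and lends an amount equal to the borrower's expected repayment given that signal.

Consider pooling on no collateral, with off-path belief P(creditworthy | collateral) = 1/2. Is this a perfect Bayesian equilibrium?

Yes

On the equilibrium path (no collateral) the lender holds the prior 3/5 and pays 3/5·298 + 2/5·138 = 234. Off-path (collateral) belief 1/2 gives 1/2·298 + 1/2·138 = 218.
Creditworthy: no collateral gives 234 − 5 = 229; collateral gives 218 − 85 = 133. Stays. ✓
Subprime: no collateral gives 234 − 3 = 231; collateral gives 218 − 245 = -27. Stays. ✓
Beliefs are Bayes-consistent on-path and both types best-respond.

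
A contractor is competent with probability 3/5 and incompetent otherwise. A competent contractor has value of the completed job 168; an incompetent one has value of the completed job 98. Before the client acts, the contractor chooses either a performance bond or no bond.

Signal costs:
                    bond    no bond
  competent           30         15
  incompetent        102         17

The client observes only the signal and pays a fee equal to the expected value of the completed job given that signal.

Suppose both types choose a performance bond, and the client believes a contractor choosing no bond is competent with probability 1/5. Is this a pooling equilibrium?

At the pooled signal (bond) the client holds the prior 3/5 and pays 3/5·168 + 2/5·98 = 140. Off-path (no bond) belief 1/5 gives 1/5·168 + 4/5·98 = 112.
Competent: bond gives 140 − 30 = 110; no bond gives 112 − 15 = 97. Stays. ✓
Incompetent: bond gives 140 − 102 = 38; no bond gives 112 − 17 = 95. Deviates. ✗

No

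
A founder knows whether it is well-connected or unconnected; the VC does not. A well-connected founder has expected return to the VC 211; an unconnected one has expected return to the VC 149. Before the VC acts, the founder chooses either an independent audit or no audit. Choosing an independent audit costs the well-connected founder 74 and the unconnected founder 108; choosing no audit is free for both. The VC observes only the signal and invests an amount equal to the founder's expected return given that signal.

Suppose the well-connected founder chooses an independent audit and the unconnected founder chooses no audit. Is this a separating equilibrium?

No

If types separate, audit earns payment 211 and no audit earns 149.
Well-connected: audit gives 211 − 74 = 137; no audit gives 149 − 0 = 149. Would deviate. ✗
Unconnected: no audit gives 149 − 0 = 149; audit gives 211 − 108 = 103. No deviation. ✓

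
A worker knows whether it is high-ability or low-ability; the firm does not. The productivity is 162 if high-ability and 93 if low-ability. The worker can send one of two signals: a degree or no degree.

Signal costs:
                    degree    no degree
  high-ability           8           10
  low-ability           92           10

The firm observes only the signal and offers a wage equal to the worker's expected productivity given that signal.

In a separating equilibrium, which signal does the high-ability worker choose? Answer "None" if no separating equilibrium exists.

degree

Try high-ability → degree, low-ability → no degree:
  If types separate, degree earns payment 162 and no degree earns 93.
  High-ability: degree gives 162 − 8 = 154; no degree gives 93 − 10 = 83. No deviation. ✓
  Low-ability: no degree gives 93 − 10 = 83; degree gives 162 − 92 = 70. No deviation. ✓
Both hold — the high-ability type sends degree.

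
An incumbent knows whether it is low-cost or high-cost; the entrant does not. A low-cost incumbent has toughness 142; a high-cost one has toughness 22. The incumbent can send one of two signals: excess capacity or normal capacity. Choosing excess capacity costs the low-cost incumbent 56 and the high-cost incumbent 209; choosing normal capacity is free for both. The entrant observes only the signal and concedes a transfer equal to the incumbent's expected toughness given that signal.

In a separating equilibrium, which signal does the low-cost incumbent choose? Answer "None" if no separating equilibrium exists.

Try low-cost → excess capacity, high-cost → normal capacity:
  Under separation the entrant infers type exactly: excess capacity → low-cost (pays 142), normal capacity → high-cost (pays 22).
  Low-cost: excess capacity gives 142 − 56 = 86; normal capacity gives 22 − 0 = 22. No deviation. ✓
  High-cost: normal capacity gives 22 − 0 = 22; excess capacity gives 142 − 209 = -67. No deviation. ✓
Both hold — the low-cost type sends excess capacity.

excess capacity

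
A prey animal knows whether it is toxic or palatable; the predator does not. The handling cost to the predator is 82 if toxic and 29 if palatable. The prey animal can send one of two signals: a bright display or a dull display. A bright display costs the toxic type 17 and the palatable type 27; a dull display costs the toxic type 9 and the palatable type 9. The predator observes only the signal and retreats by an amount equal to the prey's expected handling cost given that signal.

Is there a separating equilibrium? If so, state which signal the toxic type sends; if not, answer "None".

None

Try toxic → bright display, palatable → dull display:
  Under separation the predator infers type exactly: bright display → toxic (pays 82), dull display → palatable (pays 29).
  Toxic: bright display gives 82 − 17 = 65; dull display gives 29 − 9 = 20. No deviation. ✓
  Palatable: dull display gives 29 − 9 = 20; bright display gives 82 − 27 = 55. Would deviate. ✗
Try toxic → dull display, palatable → bright display:
  Under separation the predator infers type exactly: dull display → toxic (pays 82), bright display → palatable (pays 29).
  Toxic: dull display gives 82 − 9 = 73; bright display gives 29 − 17 = 12. No deviation. ✓
  Palatable: bright display gives 29 − 27 = 2; dull display gives 82 − 9 = 73. Would deviate. ✗
Neither assignment is incentive-compatible.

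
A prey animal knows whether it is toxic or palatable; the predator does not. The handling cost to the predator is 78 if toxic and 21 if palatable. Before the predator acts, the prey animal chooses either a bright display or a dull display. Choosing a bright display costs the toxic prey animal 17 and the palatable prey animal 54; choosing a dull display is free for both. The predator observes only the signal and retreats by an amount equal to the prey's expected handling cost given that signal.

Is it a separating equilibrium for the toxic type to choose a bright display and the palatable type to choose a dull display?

Under separation the predator infers type exactly: bright display → toxic (pays 78), dull display → palatable (pays 21).
Toxic: bright display gives 78 − 17 = 61; dull display gives 21 − 0 = 21. No deviation. ✓
Palatable: dull display gives 21 − 0 = 21; bright display gives 78 − 54 = 24. Would deviate. ✗

No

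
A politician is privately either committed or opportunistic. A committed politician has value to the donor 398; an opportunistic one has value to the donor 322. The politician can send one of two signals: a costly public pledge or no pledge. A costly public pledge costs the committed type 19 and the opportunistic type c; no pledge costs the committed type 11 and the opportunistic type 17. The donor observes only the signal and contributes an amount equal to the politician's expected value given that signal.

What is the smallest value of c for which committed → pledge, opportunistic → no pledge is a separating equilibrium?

93

Under separation: pledge → committed (pays 398); no pledge → opportunistic (pays 322).
Committed: 398 − 19 = 379 ≥ 322 − 11 = 311. Holds regardless of c. ✓
Opportunistic: 322 − 17 ≥ 398 − c, so c ≥ 398 − 305 = 93.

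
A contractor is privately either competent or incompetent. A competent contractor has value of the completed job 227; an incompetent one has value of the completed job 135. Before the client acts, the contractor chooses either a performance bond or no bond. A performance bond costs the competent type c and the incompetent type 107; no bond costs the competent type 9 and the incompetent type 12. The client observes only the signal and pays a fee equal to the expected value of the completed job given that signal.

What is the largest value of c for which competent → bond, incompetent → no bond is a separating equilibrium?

Under separation: bond → competent (pays 227); no bond → incompetent (pays 135).
Incompetent: 135 − 12 = 123 ≥ 227 − 107 = 120. Holds regardless of c. ✓
Competent: 227 − c ≥ 135 − 9, so c ≤ 227 − 126 = 101.

101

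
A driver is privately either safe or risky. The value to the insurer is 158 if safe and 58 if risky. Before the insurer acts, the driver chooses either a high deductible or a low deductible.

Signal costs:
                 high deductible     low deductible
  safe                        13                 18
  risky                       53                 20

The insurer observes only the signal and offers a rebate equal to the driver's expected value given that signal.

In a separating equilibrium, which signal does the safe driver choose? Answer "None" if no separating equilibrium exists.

None

Try safe → high deductible, risky → low deductible:
  If types separate, high deductible earns payment 158 and low deductible earns 58.
  Safe: high deductible gives 158 − 13 = 145; low deductible gives 58 − 18 = 40. No deviation. ✓
  Risky: low deductible gives 58 − 20 = 38; high deductible gives 158 − 53 = 105. Would deviate. ✗
Try safe → low deductible, risky → high deductible:
  If types separate, low deductible earns payment 158 and high deductible earns 58.
  Safe: low deductible gives 158 − 18 = 140; high deductible gives 58 − 13 = 45. No deviation. ✓
  Risky: high deductible gives 58 − 53 = 5; low deductible gives 158 − 20 = 138. Would deviate. ✗
Neither assignment is incentive-compatible.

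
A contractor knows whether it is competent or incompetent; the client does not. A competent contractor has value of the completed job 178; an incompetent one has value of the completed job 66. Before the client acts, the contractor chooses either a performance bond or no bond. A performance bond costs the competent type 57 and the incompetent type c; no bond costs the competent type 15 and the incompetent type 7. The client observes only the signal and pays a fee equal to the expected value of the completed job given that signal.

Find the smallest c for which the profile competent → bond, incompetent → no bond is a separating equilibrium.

Under separation: bond → competent (pays 178); no bond → incompetent (pays 66).
Competent: 178 − 57 = 121 ≥ 66 − 15 = 51. Holds regardless of c. ✓
Incompetent: 66 − 7 ≥ 178 − c, so c ≥ 178 − 59 = 119.

119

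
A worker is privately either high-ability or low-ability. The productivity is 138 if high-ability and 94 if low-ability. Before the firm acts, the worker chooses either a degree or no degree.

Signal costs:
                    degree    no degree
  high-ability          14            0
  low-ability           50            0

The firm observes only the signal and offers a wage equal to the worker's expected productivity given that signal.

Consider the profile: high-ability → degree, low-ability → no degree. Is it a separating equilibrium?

Under separation the firm infers type exactly: degree → high-ability (pays 138), no degree → low-ability (pays 94).
High-ability: degree gives 138 − 14 = 124; no degree gives 94 − 0 = 94. No deviation. ✓
Low-ability: no degree gives 94 − 0 = 94; degree gives 138 − 50 = 88. No deviation. ✓
Both incentive constraints hold.

Yes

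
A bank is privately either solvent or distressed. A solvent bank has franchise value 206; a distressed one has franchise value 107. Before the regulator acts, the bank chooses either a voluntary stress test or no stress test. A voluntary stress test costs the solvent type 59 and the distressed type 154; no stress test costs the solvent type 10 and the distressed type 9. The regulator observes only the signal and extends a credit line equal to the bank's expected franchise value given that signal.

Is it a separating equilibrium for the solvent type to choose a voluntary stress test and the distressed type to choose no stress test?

Yes

If types separate, stress test earns payment 206 and no stress test earns 107.
Solvent: stress test gives 206 − 59 = 147; no stress test gives 107 − 10 = 97. No deviation. ✓
Distressed: no stress test gives 107 − 9 = 98; stress test gives 206 − 154 = 52. No deviation. ✓
Both incentive constraints hold.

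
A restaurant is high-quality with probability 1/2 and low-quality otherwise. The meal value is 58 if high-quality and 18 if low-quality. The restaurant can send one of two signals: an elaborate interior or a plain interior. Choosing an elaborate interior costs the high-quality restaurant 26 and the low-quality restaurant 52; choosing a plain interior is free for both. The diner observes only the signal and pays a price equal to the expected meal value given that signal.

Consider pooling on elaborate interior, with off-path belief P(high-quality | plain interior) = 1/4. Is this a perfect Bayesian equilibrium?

No

At the pooled signal (elaborate interior) the diner holds the prior 1/2 and pays 1/2·58 + 1/2·18 = 38. Off-path (plain interior) belief 1/4 gives 1/4·58 + 3/4·18 = 28.
High-quality: elaborate interior gives 38 − 26 = 12; plain interior gives 28 − 0 = 28. Deviates. ✗
Low-quality: elaborate interior gives 38 − 52 = -14; plain interior gives 28 − 0 = 28. Deviates. ✗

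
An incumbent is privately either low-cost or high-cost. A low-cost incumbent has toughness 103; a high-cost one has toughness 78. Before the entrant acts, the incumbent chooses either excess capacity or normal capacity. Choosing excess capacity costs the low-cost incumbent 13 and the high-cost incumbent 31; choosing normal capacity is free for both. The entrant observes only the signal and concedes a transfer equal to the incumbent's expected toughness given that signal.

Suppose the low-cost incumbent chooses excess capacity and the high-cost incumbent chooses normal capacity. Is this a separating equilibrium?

Under separation the entrant infers type exactly: excess capacity → low-cost (pays 103), normal capacity → high-cost (pays 78).
Low-cost: excess capacity gives 103 − 13 = 90; normal capacity gives 78 − 0 = 78. No deviation. ✓
High-cost: normal capacity gives 78 − 0 = 78; excess capacity gives 103 − 31 = 72. No deviation. ✓
Both incentive constraints hold.

Yes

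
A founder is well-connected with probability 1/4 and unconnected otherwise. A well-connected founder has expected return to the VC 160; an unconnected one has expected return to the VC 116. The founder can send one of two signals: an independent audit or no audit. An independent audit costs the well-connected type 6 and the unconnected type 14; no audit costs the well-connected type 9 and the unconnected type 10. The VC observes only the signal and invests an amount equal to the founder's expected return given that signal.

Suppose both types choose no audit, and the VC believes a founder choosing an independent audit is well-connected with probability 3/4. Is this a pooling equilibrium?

No

At the pooled signal (no audit) the VC holds the prior 1/4 and pays 1/4·160 + 3/4·116 = 127. Off-path (audit) belief 3/4 gives 3/4·160 + 1/4·116 = 149.
Well-connected: no audit gives 127 − 9 = 118; audit gives 149 − 6 = 143. Deviates. ✗
Unconnected: no audit gives 127 − 10 = 117; audit gives 149 − 14 = 135. Deviates. ✗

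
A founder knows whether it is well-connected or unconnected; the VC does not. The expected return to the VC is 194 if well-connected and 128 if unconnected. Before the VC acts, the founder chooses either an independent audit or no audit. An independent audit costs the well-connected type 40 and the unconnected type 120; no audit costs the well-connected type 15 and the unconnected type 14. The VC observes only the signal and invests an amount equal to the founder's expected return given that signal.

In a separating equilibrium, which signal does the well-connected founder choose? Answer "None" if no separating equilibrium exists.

audit

Try well-connected → audit, unconnected → no audit:
  If types separate, audit earns payment 194 and no audit earns 128.
  Well-connected: audit gives 194 − 40 = 154; no audit gives 128 − 15 = 113. No deviation. ✓
  Unconnected: no audit gives 128 − 14 = 114; audit gives 194 − 120 = 74. No deviation. ✓
Both hold — the well-connected type sends audit.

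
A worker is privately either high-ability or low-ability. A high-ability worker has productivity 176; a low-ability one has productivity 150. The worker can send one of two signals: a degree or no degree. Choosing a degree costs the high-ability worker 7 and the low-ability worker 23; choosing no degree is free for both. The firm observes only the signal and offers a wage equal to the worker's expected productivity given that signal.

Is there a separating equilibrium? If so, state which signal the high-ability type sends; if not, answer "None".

None

Try high-ability → degree, low-ability → no degree:
  Under separation the firm infers type exactly: degree → high-ability (pays 176), no degree → low-ability (pays 150).
  High-ability: degree gives 176 − 7 = 169; no degree gives 150 − 0 = 150. No deviation. ✓
  Low-ability: no degree gives 150 − 0 = 150; degree gives 176 − 23 = 153. Would deviate. ✗
Try high-ability → no degree, low-ability → degree:
  Under separation the firm infers type exactly: no degree → high-ability (pays 176), degree → low-ability (pays 150).
  High-ability: no degree gives 176 − 0 = 176; degree gives 150 − 7 = 143. No deviation. ✓
  Low-ability: degree gives 150 − 23 = 127; no degree gives 176 − 0 = 176. Would deviate. ✗
Neither assignment is incentive-compatible.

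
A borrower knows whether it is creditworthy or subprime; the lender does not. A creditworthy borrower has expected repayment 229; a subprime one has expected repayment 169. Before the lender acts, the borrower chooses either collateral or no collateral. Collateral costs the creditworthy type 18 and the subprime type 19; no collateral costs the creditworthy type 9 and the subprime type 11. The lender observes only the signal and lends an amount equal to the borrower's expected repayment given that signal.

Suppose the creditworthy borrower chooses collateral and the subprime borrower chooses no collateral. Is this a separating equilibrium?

No

If types separate, collateral earns payment 229 and no collateral earns 169.
Creditworthy: collateral gives 229 − 18 = 211; no collateral gives 169 − 9 = 160. No deviation. ✓
Subprime: no collateral gives 169 − 11 = 158; collateral gives 229 − 19 = 210. Would deviate. ✗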